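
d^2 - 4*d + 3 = (d - 3)*(d - 1)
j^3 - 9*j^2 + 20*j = j*(j - 5)*(j - 4)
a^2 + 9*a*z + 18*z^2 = (a + 3*z)*(a + 6*z)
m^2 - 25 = (m - 5)*(m + 5)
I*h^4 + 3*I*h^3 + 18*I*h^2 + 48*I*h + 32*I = (h + 2)*(h - 4*I)*(h + 4*I)*(I*h + I)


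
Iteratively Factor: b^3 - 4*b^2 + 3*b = (b - 3)*(b^2 - b) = b*(b - 3)*(b - 1)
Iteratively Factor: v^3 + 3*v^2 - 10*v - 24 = (v + 2)*(v^2 + v - 12) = (v + 2)*(v + 4)*(v - 3)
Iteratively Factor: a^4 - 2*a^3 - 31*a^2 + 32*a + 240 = (a - 4)*(a^3 + 2*a^2 - 23*a - 60) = (a - 5)*(a - 4)*(a^2 + 7*a + 12) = (a - 5)*(a - 4)*(a + 4)*(a + 3)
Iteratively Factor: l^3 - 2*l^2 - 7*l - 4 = (l + 1)*(l^2 - 3*l - 4) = (l + 1)^2*(l - 4)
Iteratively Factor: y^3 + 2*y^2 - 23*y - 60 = (y - 5)*(y^2 + 7*y + 12) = (y - 5)*(y + 4)*(y + 3)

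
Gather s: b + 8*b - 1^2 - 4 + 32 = 9*b + 27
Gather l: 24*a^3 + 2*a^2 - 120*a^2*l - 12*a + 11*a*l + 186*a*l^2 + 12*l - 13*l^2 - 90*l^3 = 24*a^3 + 2*a^2 - 12*a - 90*l^3 + l^2*(186*a - 13) + l*(-120*a^2 + 11*a + 12)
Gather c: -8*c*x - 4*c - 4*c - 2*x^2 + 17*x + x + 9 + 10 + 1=c*(-8*x - 8) - 2*x^2 + 18*x + 20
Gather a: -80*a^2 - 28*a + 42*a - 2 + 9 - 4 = -80*a^2 + 14*a + 3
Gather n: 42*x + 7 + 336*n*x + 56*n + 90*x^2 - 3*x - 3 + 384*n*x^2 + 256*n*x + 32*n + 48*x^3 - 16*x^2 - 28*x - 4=n*(384*x^2 + 592*x + 88) + 48*x^3 + 74*x^2 + 11*x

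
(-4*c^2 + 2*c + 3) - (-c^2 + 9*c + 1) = -3*c^2 - 7*c + 2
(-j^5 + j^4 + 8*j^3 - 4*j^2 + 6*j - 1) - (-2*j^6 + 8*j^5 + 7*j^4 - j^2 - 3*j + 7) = 2*j^6 - 9*j^5 - 6*j^4 + 8*j^3 - 3*j^2 + 9*j - 8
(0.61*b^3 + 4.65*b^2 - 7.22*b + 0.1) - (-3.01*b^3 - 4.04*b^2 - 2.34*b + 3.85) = 3.62*b^3 + 8.69*b^2 - 4.88*b - 3.75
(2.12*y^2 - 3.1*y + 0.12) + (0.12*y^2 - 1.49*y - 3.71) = 2.24*y^2 - 4.59*y - 3.59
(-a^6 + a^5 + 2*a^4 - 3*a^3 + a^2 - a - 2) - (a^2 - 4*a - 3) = -a^6 + a^5 + 2*a^4 - 3*a^3 + 3*a + 1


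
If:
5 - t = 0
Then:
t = 5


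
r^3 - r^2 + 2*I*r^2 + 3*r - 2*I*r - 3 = (r - 1)*(r - I)*(r + 3*I)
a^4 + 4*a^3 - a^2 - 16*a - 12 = (a - 2)*(a + 1)*(a + 2)*(a + 3)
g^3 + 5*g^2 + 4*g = g*(g + 1)*(g + 4)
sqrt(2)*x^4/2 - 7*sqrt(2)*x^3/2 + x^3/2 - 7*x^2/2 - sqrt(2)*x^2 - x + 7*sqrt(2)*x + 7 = (x - 7)*(x - sqrt(2))*(x + sqrt(2)/2)*(sqrt(2)*x/2 + 1)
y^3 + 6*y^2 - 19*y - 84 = (y - 4)*(y + 3)*(y + 7)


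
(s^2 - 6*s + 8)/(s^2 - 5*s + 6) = (s - 4)/(s - 3)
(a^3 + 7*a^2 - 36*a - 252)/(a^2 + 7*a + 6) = (a^2 + a - 42)/(a + 1)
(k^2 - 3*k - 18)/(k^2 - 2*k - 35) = (-k^2 + 3*k + 18)/(-k^2 + 2*k + 35)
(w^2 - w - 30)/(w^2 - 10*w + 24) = (w + 5)/(w - 4)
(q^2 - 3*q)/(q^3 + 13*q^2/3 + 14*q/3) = 3*(q - 3)/(3*q^2 + 13*q + 14)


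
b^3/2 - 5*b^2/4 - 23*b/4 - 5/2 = (b/2 + 1)*(b - 5)*(b + 1/2)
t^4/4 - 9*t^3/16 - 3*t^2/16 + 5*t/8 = t*(t/4 + 1/4)*(t - 2)*(t - 5/4)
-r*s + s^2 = s*(-r + s)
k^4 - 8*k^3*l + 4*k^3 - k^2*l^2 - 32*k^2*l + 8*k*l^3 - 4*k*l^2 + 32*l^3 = (k + 4)*(k - 8*l)*(k - l)*(k + l)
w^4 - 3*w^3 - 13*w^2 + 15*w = w*(w - 5)*(w - 1)*(w + 3)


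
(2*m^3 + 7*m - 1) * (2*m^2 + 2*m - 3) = 4*m^5 + 4*m^4 + 8*m^3 + 12*m^2 - 23*m + 3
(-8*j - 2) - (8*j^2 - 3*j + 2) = -8*j^2 - 5*j - 4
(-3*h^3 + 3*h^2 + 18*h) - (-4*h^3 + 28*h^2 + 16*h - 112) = h^3 - 25*h^2 + 2*h + 112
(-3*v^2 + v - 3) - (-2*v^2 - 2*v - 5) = -v^2 + 3*v + 2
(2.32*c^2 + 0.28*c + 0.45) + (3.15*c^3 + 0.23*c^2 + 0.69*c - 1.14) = 3.15*c^3 + 2.55*c^2 + 0.97*c - 0.69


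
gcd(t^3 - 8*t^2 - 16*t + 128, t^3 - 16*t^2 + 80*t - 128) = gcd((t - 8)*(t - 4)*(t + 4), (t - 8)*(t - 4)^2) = t^2 - 12*t + 32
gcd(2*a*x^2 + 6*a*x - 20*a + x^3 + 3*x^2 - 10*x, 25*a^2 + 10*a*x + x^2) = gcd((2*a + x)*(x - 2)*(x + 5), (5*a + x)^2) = 1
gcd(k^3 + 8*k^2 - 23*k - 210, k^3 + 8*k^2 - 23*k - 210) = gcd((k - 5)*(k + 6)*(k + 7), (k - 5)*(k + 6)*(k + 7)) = k^3 + 8*k^2 - 23*k - 210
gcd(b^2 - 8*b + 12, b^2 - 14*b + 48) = b - 6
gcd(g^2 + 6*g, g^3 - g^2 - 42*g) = g^2 + 6*g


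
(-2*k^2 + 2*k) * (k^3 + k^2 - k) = -2*k^5 + 4*k^3 - 2*k^2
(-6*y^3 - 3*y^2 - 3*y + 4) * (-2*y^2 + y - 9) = 12*y^5 + 57*y^3 + 16*y^2 + 31*y - 36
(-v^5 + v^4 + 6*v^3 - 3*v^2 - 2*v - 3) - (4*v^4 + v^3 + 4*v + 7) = -v^5 - 3*v^4 + 5*v^3 - 3*v^2 - 6*v - 10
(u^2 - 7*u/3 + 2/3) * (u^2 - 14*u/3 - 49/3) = u^4 - 7*u^3 - 43*u^2/9 + 35*u - 98/9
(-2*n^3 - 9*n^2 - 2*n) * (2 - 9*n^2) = 18*n^5 + 81*n^4 + 14*n^3 - 18*n^2 - 4*n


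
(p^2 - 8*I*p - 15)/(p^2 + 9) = (p - 5*I)/(p + 3*I)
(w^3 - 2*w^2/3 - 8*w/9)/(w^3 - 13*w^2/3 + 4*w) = (w + 2/3)/(w - 3)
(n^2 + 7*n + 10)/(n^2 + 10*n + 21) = (n^2 + 7*n + 10)/(n^2 + 10*n + 21)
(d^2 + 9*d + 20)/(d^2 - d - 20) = (d + 5)/(d - 5)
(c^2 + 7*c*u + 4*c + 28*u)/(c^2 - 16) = (c + 7*u)/(c - 4)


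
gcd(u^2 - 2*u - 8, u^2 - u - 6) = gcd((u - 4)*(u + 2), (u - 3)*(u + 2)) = u + 2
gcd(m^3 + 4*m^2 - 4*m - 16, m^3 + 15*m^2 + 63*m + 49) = 1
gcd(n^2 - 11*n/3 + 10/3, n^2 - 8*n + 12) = n - 2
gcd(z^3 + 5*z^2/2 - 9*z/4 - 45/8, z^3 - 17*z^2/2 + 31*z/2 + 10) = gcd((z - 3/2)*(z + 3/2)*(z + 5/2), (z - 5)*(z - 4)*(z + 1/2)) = 1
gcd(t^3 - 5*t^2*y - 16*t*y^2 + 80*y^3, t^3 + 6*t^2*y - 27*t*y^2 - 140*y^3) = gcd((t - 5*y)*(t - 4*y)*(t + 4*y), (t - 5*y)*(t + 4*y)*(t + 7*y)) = -t^2 + t*y + 20*y^2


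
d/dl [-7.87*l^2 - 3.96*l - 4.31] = -15.74*l - 3.96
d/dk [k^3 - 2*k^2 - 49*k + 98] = 3*k^2 - 4*k - 49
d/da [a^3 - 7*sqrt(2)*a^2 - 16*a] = 3*a^2 - 14*sqrt(2)*a - 16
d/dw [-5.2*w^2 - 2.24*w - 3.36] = -10.4*w - 2.24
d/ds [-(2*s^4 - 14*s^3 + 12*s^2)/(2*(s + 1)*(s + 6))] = 2*s*(-s^4 - 7*s^3 + 37*s^2 + 42*s - 36)/(s^4 + 14*s^3 + 61*s^2 + 84*s + 36)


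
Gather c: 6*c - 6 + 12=6*c + 6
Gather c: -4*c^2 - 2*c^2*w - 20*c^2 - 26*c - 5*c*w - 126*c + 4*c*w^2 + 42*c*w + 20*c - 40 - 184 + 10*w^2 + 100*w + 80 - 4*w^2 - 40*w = c^2*(-2*w - 24) + c*(4*w^2 + 37*w - 132) + 6*w^2 + 60*w - 144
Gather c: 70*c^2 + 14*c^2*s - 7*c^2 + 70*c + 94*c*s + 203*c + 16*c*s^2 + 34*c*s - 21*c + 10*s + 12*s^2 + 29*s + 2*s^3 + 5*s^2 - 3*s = c^2*(14*s + 63) + c*(16*s^2 + 128*s + 252) + 2*s^3 + 17*s^2 + 36*s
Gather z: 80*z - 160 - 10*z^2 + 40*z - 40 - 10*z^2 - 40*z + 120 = -20*z^2 + 80*z - 80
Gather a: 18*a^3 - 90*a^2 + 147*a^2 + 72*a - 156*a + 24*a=18*a^3 + 57*a^2 - 60*a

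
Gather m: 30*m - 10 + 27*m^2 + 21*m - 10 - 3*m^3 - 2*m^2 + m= -3*m^3 + 25*m^2 + 52*m - 20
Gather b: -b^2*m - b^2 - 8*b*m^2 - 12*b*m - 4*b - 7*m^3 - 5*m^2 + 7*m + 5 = b^2*(-m - 1) + b*(-8*m^2 - 12*m - 4) - 7*m^3 - 5*m^2 + 7*m + 5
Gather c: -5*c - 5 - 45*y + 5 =-5*c - 45*y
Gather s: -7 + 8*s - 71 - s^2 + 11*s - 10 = -s^2 + 19*s - 88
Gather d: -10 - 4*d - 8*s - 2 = -4*d - 8*s - 12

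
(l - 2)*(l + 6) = l^2 + 4*l - 12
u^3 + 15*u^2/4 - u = u*(u - 1/4)*(u + 4)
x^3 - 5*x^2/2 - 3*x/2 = x*(x - 3)*(x + 1/2)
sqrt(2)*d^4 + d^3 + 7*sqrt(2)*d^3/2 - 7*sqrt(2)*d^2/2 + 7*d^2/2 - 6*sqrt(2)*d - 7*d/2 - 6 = (d - 3/2)*(d + 1)*(d + 4)*(sqrt(2)*d + 1)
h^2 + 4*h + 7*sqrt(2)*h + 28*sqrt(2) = (h + 4)*(h + 7*sqrt(2))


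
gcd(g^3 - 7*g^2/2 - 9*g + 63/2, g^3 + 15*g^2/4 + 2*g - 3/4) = g + 3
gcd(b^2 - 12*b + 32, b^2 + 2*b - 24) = b - 4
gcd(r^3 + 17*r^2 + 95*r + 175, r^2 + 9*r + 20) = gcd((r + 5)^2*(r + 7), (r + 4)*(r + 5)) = r + 5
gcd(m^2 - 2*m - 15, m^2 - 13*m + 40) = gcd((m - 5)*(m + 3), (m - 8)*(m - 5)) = m - 5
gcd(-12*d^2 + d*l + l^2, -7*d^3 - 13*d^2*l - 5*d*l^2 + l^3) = 1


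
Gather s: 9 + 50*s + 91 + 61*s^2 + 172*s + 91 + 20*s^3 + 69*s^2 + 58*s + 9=20*s^3 + 130*s^2 + 280*s + 200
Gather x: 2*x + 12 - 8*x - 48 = -6*x - 36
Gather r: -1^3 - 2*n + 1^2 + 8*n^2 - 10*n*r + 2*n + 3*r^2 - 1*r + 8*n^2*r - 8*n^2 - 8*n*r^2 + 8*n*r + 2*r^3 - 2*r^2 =2*r^3 + r^2*(1 - 8*n) + r*(8*n^2 - 2*n - 1)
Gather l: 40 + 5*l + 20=5*l + 60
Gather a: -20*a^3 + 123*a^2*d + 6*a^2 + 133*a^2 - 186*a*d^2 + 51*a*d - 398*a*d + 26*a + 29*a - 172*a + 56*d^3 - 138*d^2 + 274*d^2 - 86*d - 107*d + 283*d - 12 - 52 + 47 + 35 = -20*a^3 + a^2*(123*d + 139) + a*(-186*d^2 - 347*d - 117) + 56*d^3 + 136*d^2 + 90*d + 18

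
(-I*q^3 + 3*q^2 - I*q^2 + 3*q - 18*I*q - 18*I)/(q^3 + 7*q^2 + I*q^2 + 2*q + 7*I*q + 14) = (-I*q^3 + q^2*(3 - I) + q*(3 - 18*I) - 18*I)/(q^3 + q^2*(7 + I) + q*(2 + 7*I) + 14)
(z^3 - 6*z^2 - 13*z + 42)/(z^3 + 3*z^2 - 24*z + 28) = (z^2 - 4*z - 21)/(z^2 + 5*z - 14)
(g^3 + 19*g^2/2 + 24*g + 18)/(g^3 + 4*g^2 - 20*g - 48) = (g + 3/2)/(g - 4)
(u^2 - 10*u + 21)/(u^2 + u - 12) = (u - 7)/(u + 4)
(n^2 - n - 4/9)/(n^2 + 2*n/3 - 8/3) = (n + 1/3)/(n + 2)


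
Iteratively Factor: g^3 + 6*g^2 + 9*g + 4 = (g + 1)*(g^2 + 5*g + 4) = (g + 1)*(g + 4)*(g + 1)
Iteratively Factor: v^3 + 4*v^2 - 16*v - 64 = (v - 4)*(v^2 + 8*v + 16) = (v - 4)*(v + 4)*(v + 4)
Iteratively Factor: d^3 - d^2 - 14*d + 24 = (d - 3)*(d^2 + 2*d - 8) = (d - 3)*(d + 4)*(d - 2)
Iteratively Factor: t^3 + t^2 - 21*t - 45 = (t + 3)*(t^2 - 2*t - 15) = (t - 5)*(t + 3)*(t + 3)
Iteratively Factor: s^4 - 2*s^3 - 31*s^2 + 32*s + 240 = (s - 5)*(s^3 + 3*s^2 - 16*s - 48) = (s - 5)*(s + 3)*(s^2 - 16) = (s - 5)*(s - 4)*(s + 3)*(s + 4)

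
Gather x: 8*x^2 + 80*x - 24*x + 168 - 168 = 8*x^2 + 56*x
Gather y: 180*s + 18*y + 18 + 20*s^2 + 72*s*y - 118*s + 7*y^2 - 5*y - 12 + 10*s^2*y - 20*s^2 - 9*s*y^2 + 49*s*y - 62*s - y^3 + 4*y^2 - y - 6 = -y^3 + y^2*(11 - 9*s) + y*(10*s^2 + 121*s + 12)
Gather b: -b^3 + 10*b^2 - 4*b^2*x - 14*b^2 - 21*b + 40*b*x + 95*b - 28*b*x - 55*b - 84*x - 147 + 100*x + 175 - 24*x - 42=-b^3 + b^2*(-4*x - 4) + b*(12*x + 19) - 8*x - 14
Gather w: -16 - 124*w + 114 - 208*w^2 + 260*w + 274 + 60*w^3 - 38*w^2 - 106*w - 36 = 60*w^3 - 246*w^2 + 30*w + 336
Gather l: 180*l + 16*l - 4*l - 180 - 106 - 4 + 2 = 192*l - 288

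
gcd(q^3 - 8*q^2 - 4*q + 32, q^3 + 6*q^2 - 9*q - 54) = 1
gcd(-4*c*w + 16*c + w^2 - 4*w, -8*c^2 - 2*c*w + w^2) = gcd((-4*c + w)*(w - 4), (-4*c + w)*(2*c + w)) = -4*c + w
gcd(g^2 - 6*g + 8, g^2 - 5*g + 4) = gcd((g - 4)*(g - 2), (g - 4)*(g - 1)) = g - 4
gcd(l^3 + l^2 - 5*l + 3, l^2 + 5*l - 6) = l - 1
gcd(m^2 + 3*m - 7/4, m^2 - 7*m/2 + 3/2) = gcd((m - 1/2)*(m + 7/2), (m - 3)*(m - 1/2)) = m - 1/2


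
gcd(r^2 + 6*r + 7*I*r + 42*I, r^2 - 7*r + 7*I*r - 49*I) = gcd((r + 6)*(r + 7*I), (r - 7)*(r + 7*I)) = r + 7*I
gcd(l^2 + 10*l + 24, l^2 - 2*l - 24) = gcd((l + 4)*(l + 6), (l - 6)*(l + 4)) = l + 4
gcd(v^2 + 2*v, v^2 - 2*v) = v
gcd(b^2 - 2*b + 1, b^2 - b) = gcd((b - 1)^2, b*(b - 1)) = b - 1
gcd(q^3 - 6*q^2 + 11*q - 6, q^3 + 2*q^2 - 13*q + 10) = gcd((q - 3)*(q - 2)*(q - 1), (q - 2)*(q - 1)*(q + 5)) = q^2 - 3*q + 2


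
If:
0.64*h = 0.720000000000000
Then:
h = 1.12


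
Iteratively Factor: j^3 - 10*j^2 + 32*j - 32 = (j - 2)*(j^2 - 8*j + 16) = (j - 4)*(j - 2)*(j - 4)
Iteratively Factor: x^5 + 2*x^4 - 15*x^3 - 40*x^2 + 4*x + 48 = (x + 2)*(x^4 - 15*x^2 - 10*x + 24) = (x - 1)*(x + 2)*(x^3 + x^2 - 14*x - 24) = (x - 1)*(x + 2)^2*(x^2 - x - 12) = (x - 1)*(x + 2)^2*(x + 3)*(x - 4)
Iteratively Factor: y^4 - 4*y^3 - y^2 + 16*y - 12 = (y - 3)*(y^3 - y^2 - 4*y + 4) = (y - 3)*(y - 2)*(y^2 + y - 2) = (y - 3)*(y - 2)*(y - 1)*(y + 2)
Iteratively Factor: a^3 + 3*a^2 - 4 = (a + 2)*(a^2 + a - 2) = (a - 1)*(a + 2)*(a + 2)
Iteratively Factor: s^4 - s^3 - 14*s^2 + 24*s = (s)*(s^3 - s^2 - 14*s + 24) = s*(s - 3)*(s^2 + 2*s - 8) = s*(s - 3)*(s + 4)*(s - 2)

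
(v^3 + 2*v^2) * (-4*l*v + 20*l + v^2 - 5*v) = -4*l*v^4 + 12*l*v^3 + 40*l*v^2 + v^5 - 3*v^4 - 10*v^3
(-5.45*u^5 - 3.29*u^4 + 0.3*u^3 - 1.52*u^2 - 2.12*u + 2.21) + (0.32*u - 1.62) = -5.45*u^5 - 3.29*u^4 + 0.3*u^3 - 1.52*u^2 - 1.8*u + 0.59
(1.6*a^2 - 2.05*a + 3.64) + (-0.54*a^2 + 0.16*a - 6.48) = 1.06*a^2 - 1.89*a - 2.84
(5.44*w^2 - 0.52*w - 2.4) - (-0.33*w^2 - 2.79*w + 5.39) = 5.77*w^2 + 2.27*w - 7.79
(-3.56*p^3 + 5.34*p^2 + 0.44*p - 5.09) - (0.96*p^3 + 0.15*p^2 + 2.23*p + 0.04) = -4.52*p^3 + 5.19*p^2 - 1.79*p - 5.13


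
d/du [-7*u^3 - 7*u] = -21*u^2 - 7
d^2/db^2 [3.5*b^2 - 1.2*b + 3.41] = 7.00000000000000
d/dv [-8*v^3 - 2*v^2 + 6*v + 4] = -24*v^2 - 4*v + 6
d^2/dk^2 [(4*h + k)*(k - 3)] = 2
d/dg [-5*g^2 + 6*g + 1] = 6 - 10*g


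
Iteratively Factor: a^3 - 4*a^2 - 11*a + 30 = (a - 2)*(a^2 - 2*a - 15) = (a - 5)*(a - 2)*(a + 3)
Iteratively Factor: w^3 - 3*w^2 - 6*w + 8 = (w - 4)*(w^2 + w - 2) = (w - 4)*(w - 1)*(w + 2)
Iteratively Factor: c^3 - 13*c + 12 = (c + 4)*(c^2 - 4*c + 3) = (c - 3)*(c + 4)*(c - 1)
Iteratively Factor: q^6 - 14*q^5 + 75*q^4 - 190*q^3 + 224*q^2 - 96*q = (q - 2)*(q^5 - 12*q^4 + 51*q^3 - 88*q^2 + 48*q) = (q - 4)*(q - 2)*(q^4 - 8*q^3 + 19*q^2 - 12*q) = (q - 4)*(q - 2)*(q - 1)*(q^3 - 7*q^2 + 12*q) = (q - 4)^2*(q - 2)*(q - 1)*(q^2 - 3*q) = q*(q - 4)^2*(q - 2)*(q - 1)*(q - 3)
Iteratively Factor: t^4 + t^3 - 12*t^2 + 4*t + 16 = (t + 1)*(t^3 - 12*t + 16) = (t - 2)*(t + 1)*(t^2 + 2*t - 8) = (t - 2)^2*(t + 1)*(t + 4)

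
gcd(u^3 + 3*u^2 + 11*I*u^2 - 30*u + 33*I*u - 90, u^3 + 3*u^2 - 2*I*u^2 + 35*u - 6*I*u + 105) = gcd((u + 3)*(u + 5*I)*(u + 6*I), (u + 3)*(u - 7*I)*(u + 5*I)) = u^2 + u*(3 + 5*I) + 15*I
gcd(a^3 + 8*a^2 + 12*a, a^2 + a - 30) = a + 6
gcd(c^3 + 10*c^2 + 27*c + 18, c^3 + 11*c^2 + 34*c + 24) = c^2 + 7*c + 6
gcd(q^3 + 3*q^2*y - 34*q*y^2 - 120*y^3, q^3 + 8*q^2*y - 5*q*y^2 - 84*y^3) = q + 4*y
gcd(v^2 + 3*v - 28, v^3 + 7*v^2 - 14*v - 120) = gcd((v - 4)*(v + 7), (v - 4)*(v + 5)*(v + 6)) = v - 4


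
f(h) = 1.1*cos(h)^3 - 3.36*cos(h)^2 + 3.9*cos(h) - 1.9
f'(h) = -3.3*sin(h)*cos(h)^2 + 6.72*sin(h)*cos(h) - 3.9*sin(h)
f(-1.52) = -1.71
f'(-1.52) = 3.56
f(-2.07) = -4.66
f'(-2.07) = 6.91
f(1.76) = -2.76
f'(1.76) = -5.19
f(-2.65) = -8.70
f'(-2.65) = 5.85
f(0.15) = -0.27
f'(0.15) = -0.07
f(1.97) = -3.99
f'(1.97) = -6.46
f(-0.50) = -0.32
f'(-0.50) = 0.26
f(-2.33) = -6.54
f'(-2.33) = 7.32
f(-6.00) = -0.28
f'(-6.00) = -0.14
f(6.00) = -0.28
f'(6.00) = 0.14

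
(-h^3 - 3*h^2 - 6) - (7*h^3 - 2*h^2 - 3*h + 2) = -8*h^3 - h^2 + 3*h - 8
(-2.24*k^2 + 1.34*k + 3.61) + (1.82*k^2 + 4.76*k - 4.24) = -0.42*k^2 + 6.1*k - 0.63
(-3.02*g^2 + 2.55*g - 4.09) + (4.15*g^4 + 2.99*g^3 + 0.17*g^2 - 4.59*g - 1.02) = 4.15*g^4 + 2.99*g^3 - 2.85*g^2 - 2.04*g - 5.11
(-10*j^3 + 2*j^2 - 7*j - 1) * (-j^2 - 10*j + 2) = 10*j^5 + 98*j^4 - 33*j^3 + 75*j^2 - 4*j - 2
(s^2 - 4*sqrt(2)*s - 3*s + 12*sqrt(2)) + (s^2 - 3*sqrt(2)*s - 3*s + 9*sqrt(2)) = 2*s^2 - 7*sqrt(2)*s - 6*s + 21*sqrt(2)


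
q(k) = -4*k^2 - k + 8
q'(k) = -8*k - 1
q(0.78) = 4.79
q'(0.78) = -7.24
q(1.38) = -1.00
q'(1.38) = -12.04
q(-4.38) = -64.36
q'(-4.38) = 34.04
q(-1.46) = 0.93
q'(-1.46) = 10.68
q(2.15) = -12.64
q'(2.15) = -18.20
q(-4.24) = -59.67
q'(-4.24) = 32.92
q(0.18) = 7.69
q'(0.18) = -2.44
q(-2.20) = -9.16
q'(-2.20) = 16.60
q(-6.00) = -130.00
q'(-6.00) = 47.00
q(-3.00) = -25.00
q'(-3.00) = 23.00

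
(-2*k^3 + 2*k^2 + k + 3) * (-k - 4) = 2*k^4 + 6*k^3 - 9*k^2 - 7*k - 12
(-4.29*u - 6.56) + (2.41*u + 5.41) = -1.88*u - 1.15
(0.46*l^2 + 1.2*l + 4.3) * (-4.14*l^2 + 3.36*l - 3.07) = -1.9044*l^4 - 3.4224*l^3 - 15.1822*l^2 + 10.764*l - 13.201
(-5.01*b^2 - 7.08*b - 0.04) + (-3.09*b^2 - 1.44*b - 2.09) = -8.1*b^2 - 8.52*b - 2.13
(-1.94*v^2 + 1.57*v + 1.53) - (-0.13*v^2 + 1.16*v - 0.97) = -1.81*v^2 + 0.41*v + 2.5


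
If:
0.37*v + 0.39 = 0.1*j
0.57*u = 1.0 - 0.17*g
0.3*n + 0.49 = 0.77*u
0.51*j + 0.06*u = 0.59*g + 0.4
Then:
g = 3.10415584415584*v + 2.78709956709957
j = 3.7*v + 3.9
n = 0.736074074074074 - 2.37622222222222*v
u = 0.923145743145743 - 0.925800865800866*v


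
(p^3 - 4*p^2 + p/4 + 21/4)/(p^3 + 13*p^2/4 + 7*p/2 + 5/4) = (4*p^2 - 20*p + 21)/(4*p^2 + 9*p + 5)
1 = 1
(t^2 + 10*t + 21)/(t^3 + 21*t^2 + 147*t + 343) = (t + 3)/(t^2 + 14*t + 49)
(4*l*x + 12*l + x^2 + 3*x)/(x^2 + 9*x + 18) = (4*l + x)/(x + 6)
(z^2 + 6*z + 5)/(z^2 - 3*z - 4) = (z + 5)/(z - 4)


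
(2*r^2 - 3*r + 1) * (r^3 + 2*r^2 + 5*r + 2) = 2*r^5 + r^4 + 5*r^3 - 9*r^2 - r + 2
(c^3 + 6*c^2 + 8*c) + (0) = c^3 + 6*c^2 + 8*c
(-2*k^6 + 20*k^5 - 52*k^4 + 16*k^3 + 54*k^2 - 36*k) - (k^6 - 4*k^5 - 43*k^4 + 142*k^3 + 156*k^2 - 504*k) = -3*k^6 + 24*k^5 - 9*k^4 - 126*k^3 - 102*k^2 + 468*k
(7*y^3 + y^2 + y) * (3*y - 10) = 21*y^4 - 67*y^3 - 7*y^2 - 10*y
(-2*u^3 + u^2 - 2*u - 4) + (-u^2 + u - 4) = -2*u^3 - u - 8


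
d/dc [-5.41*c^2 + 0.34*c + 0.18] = 0.34 - 10.82*c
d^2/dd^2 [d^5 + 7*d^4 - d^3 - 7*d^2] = 20*d^3 + 84*d^2 - 6*d - 14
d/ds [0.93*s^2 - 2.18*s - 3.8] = 1.86*s - 2.18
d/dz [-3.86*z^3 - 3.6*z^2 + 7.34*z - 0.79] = -11.58*z^2 - 7.2*z + 7.34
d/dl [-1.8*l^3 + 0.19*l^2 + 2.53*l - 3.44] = -5.4*l^2 + 0.38*l + 2.53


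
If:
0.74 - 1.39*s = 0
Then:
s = 0.53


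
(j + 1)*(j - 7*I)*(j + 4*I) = j^3 + j^2 - 3*I*j^2 + 28*j - 3*I*j + 28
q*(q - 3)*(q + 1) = q^3 - 2*q^2 - 3*q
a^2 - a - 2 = (a - 2)*(a + 1)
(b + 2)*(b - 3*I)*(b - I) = b^3 + 2*b^2 - 4*I*b^2 - 3*b - 8*I*b - 6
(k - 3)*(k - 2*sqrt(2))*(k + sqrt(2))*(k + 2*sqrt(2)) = k^4 - 3*k^3 + sqrt(2)*k^3 - 8*k^2 - 3*sqrt(2)*k^2 - 8*sqrt(2)*k + 24*k + 24*sqrt(2)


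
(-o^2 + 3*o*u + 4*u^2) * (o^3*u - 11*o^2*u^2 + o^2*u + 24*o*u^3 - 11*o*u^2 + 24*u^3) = -o^5*u + 14*o^4*u^2 - o^4*u - 53*o^3*u^3 + 14*o^3*u^2 + 28*o^2*u^4 - 53*o^2*u^3 + 96*o*u^5 + 28*o*u^4 + 96*u^5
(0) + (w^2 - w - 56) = w^2 - w - 56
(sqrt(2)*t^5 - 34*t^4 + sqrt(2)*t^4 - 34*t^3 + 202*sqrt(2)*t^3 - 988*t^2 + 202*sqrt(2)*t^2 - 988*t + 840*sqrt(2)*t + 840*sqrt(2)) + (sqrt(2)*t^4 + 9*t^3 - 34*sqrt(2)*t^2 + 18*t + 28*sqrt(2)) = sqrt(2)*t^5 - 34*t^4 + 2*sqrt(2)*t^4 - 25*t^3 + 202*sqrt(2)*t^3 - 988*t^2 + 168*sqrt(2)*t^2 - 970*t + 840*sqrt(2)*t + 868*sqrt(2)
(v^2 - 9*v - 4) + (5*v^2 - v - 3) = 6*v^2 - 10*v - 7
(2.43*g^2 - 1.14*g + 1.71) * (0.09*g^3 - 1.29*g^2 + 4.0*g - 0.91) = 0.2187*g^5 - 3.2373*g^4 + 11.3445*g^3 - 8.9772*g^2 + 7.8774*g - 1.5561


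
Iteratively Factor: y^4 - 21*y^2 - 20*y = (y + 1)*(y^3 - y^2 - 20*y) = (y + 1)*(y + 4)*(y^2 - 5*y) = y*(y + 1)*(y + 4)*(y - 5)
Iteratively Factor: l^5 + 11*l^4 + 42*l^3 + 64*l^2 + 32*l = (l + 1)*(l^4 + 10*l^3 + 32*l^2 + 32*l) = (l + 1)*(l + 4)*(l^3 + 6*l^2 + 8*l) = l*(l + 1)*(l + 4)*(l^2 + 6*l + 8) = l*(l + 1)*(l + 4)^2*(l + 2)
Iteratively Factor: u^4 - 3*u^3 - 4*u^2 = (u - 4)*(u^3 + u^2) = u*(u - 4)*(u^2 + u) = u^2*(u - 4)*(u + 1)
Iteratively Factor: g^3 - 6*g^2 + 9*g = (g - 3)*(g^2 - 3*g) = g*(g - 3)*(g - 3)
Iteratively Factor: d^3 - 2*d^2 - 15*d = (d - 5)*(d^2 + 3*d) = (d - 5)*(d + 3)*(d)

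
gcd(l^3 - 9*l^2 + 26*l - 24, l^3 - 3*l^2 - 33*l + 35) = 1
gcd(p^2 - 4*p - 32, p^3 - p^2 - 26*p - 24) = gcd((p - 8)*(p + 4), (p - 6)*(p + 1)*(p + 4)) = p + 4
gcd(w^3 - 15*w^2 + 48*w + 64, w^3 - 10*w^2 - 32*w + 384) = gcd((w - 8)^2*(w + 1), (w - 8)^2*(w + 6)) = w^2 - 16*w + 64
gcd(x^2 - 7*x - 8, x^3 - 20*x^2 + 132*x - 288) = x - 8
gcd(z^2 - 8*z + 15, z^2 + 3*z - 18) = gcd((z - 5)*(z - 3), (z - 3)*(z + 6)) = z - 3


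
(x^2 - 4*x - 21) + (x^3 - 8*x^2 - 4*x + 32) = x^3 - 7*x^2 - 8*x + 11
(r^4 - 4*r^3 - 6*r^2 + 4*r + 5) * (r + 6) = r^5 + 2*r^4 - 30*r^3 - 32*r^2 + 29*r + 30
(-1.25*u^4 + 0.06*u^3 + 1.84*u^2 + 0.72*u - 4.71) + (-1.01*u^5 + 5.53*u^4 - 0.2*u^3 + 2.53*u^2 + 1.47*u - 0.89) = -1.01*u^5 + 4.28*u^4 - 0.14*u^3 + 4.37*u^2 + 2.19*u - 5.6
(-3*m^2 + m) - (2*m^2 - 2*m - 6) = -5*m^2 + 3*m + 6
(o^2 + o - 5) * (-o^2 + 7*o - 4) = -o^4 + 6*o^3 + 8*o^2 - 39*o + 20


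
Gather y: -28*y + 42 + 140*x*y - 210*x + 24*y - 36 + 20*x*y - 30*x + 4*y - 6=160*x*y - 240*x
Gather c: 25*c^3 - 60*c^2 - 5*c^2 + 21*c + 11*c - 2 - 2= 25*c^3 - 65*c^2 + 32*c - 4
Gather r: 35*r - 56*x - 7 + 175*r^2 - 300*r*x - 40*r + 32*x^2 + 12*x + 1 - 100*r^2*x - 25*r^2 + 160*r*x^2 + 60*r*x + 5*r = r^2*(150 - 100*x) + r*(160*x^2 - 240*x) + 32*x^2 - 44*x - 6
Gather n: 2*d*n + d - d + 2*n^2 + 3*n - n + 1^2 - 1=2*n^2 + n*(2*d + 2)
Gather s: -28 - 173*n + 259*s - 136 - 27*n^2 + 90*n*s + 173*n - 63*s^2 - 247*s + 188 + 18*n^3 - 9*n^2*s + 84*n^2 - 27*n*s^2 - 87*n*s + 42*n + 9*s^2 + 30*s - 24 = 18*n^3 + 57*n^2 + 42*n + s^2*(-27*n - 54) + s*(-9*n^2 + 3*n + 42)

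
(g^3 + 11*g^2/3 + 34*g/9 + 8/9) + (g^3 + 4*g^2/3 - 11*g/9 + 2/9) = 2*g^3 + 5*g^2 + 23*g/9 + 10/9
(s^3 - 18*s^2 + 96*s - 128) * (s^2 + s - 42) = s^5 - 17*s^4 + 36*s^3 + 724*s^2 - 4160*s + 5376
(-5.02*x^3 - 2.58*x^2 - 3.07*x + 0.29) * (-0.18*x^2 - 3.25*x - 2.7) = 0.9036*x^5 + 16.7794*x^4 + 22.4916*x^3 + 16.8913*x^2 + 7.3465*x - 0.783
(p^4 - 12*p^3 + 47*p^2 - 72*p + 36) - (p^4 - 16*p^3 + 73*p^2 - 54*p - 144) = 4*p^3 - 26*p^2 - 18*p + 180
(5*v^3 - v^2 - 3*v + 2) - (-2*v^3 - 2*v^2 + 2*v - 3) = 7*v^3 + v^2 - 5*v + 5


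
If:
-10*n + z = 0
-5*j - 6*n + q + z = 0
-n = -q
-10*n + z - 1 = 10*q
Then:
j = -1/10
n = -1/10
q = -1/10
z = -1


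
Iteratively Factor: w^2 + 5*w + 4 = (w + 4)*(w + 1)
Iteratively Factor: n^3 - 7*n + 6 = (n - 1)*(n^2 + n - 6) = (n - 1)*(n + 3)*(n - 2)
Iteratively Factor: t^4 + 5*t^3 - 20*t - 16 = (t - 2)*(t^3 + 7*t^2 + 14*t + 8) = (t - 2)*(t + 4)*(t^2 + 3*t + 2) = (t - 2)*(t + 2)*(t + 4)*(t + 1)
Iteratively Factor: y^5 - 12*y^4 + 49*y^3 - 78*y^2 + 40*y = (y - 4)*(y^4 - 8*y^3 + 17*y^2 - 10*y) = (y - 5)*(y - 4)*(y^3 - 3*y^2 + 2*y) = (y - 5)*(y - 4)*(y - 2)*(y^2 - y) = (y - 5)*(y - 4)*(y - 2)*(y - 1)*(y)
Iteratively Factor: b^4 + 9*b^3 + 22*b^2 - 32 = (b - 1)*(b^3 + 10*b^2 + 32*b + 32) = (b - 1)*(b + 2)*(b^2 + 8*b + 16) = (b - 1)*(b + 2)*(b + 4)*(b + 4)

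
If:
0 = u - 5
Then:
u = 5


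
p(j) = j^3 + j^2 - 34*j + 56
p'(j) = 3*j^2 + 2*j - 34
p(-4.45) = 138.98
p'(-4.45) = 16.51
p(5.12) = 42.35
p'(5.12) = 54.88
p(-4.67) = 134.74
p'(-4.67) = 22.09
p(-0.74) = 81.30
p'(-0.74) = -33.84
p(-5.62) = 101.16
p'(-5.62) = 49.51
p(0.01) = 55.66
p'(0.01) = -33.98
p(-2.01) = 120.26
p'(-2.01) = -25.90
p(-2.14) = 123.54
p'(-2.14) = -24.54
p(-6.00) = 80.00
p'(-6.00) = 62.00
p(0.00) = 56.00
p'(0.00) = -34.00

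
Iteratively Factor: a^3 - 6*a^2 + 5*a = (a)*(a^2 - 6*a + 5) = a*(a - 1)*(a - 5)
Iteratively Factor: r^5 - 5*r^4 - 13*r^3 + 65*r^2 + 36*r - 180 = (r - 2)*(r^4 - 3*r^3 - 19*r^2 + 27*r + 90) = (r - 2)*(r + 2)*(r^3 - 5*r^2 - 9*r + 45) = (r - 5)*(r - 2)*(r + 2)*(r^2 - 9) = (r - 5)*(r - 3)*(r - 2)*(r + 2)*(r + 3)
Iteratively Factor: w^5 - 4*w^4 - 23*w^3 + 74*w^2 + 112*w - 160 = (w - 1)*(w^4 - 3*w^3 - 26*w^2 + 48*w + 160) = (w - 1)*(w + 2)*(w^3 - 5*w^2 - 16*w + 80) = (w - 1)*(w + 2)*(w + 4)*(w^2 - 9*w + 20) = (w - 5)*(w - 1)*(w + 2)*(w + 4)*(w - 4)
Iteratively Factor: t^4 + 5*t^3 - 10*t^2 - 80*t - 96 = (t + 3)*(t^3 + 2*t^2 - 16*t - 32) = (t + 2)*(t + 3)*(t^2 - 16) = (t - 4)*(t + 2)*(t + 3)*(t + 4)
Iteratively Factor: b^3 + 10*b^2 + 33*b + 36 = (b + 3)*(b^2 + 7*b + 12) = (b + 3)^2*(b + 4)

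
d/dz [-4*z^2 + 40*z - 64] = 40 - 8*z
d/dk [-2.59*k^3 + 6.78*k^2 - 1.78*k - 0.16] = -7.77*k^2 + 13.56*k - 1.78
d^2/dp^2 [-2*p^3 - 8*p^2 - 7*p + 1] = -12*p - 16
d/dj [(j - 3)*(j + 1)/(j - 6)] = (j^2 - 12*j + 15)/(j^2 - 12*j + 36)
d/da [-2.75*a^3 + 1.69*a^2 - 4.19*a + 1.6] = -8.25*a^2 + 3.38*a - 4.19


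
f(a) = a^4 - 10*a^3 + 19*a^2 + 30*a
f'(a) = 4*a^3 - 30*a^2 + 38*a + 30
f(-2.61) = 275.33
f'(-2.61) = -344.66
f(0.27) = 9.29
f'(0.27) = 38.15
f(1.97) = 71.44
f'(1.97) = 19.01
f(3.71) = 51.62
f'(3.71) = -37.68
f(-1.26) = 14.89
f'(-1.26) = -73.51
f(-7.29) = 7489.54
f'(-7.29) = -3391.02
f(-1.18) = 9.42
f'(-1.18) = -63.18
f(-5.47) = 2936.33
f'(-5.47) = -1730.16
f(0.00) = 0.00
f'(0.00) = 30.00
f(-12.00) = 40392.00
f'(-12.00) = -11658.00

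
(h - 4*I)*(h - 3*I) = h^2 - 7*I*h - 12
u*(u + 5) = u^2 + 5*u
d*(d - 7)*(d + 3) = d^3 - 4*d^2 - 21*d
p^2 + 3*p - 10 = (p - 2)*(p + 5)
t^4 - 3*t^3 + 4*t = t*(t - 2)^2*(t + 1)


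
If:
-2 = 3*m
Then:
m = -2/3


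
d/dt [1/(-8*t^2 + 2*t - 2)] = (8*t - 1)/(2*(4*t^2 - t + 1)^2)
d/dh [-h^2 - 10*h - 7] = -2*h - 10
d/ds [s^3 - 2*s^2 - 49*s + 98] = 3*s^2 - 4*s - 49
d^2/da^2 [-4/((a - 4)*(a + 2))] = 8*(-(a - 4)^2 - (a - 4)*(a + 2) - (a + 2)^2)/((a - 4)^3*(a + 2)^3)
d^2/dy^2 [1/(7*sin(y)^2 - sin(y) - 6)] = -(196*sin(y)^3 + 175*sin(y)^2 + 50*sin(y) + 86)/((sin(y) - 1)^2*(7*sin(y) + 6)^3)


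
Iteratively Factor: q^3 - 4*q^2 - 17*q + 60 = (q + 4)*(q^2 - 8*q + 15) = (q - 5)*(q + 4)*(q - 3)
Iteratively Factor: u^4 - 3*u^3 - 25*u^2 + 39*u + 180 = (u - 4)*(u^3 + u^2 - 21*u - 45) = (u - 5)*(u - 4)*(u^2 + 6*u + 9) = (u - 5)*(u - 4)*(u + 3)*(u + 3)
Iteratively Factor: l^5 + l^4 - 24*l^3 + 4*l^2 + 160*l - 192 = (l - 2)*(l^4 + 3*l^3 - 18*l^2 - 32*l + 96) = (l - 2)*(l + 4)*(l^3 - l^2 - 14*l + 24) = (l - 2)*(l + 4)^2*(l^2 - 5*l + 6) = (l - 3)*(l - 2)*(l + 4)^2*(l - 2)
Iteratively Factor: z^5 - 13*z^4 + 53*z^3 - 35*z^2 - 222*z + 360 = (z - 4)*(z^4 - 9*z^3 + 17*z^2 + 33*z - 90) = (z - 4)*(z + 2)*(z^3 - 11*z^2 + 39*z - 45) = (z - 4)*(z - 3)*(z + 2)*(z^2 - 8*z + 15) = (z - 5)*(z - 4)*(z - 3)*(z + 2)*(z - 3)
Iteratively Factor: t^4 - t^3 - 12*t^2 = (t + 3)*(t^3 - 4*t^2) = t*(t + 3)*(t^2 - 4*t) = t^2*(t + 3)*(t - 4)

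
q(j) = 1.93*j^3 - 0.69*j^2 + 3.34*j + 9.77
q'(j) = 5.79*j^2 - 1.38*j + 3.34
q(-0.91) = 4.70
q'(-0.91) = 9.39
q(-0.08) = 9.50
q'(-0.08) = 3.49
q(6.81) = 610.05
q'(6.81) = 262.46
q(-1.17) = 1.83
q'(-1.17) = 12.88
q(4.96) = 244.87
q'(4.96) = 138.94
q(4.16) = 150.67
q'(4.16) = 97.80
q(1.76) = 24.03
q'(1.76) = 18.85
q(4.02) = 137.43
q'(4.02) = 91.36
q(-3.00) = -58.57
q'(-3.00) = 59.59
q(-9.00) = -1483.15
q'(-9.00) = 484.75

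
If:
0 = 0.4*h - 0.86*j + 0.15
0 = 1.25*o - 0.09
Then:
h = 2.15*j - 0.375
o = 0.07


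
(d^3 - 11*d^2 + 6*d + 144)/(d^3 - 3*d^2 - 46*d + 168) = (d^2 - 5*d - 24)/(d^2 + 3*d - 28)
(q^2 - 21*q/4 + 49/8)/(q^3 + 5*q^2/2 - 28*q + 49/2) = (q - 7/4)/(q^2 + 6*q - 7)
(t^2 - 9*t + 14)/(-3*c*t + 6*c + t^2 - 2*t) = (t - 7)/(-3*c + t)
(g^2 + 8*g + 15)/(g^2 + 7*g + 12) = (g + 5)/(g + 4)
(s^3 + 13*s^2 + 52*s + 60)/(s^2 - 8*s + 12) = (s^3 + 13*s^2 + 52*s + 60)/(s^2 - 8*s + 12)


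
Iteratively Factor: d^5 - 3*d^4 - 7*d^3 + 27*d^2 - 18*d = (d)*(d^4 - 3*d^3 - 7*d^2 + 27*d - 18) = d*(d + 3)*(d^3 - 6*d^2 + 11*d - 6) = d*(d - 3)*(d + 3)*(d^2 - 3*d + 2) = d*(d - 3)*(d - 1)*(d + 3)*(d - 2)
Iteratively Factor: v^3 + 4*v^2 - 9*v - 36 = (v - 3)*(v^2 + 7*v + 12) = (v - 3)*(v + 3)*(v + 4)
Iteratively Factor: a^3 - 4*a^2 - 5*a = (a - 5)*(a^2 + a) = (a - 5)*(a + 1)*(a)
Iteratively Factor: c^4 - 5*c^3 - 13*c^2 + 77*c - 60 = (c - 5)*(c^3 - 13*c + 12) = (c - 5)*(c + 4)*(c^2 - 4*c + 3) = (c - 5)*(c - 3)*(c + 4)*(c - 1)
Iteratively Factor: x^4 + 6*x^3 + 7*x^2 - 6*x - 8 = (x + 1)*(x^3 + 5*x^2 + 2*x - 8) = (x + 1)*(x + 2)*(x^2 + 3*x - 4) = (x - 1)*(x + 1)*(x + 2)*(x + 4)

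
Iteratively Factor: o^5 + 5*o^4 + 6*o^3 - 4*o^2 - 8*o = (o + 2)*(o^4 + 3*o^3 - 4*o) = (o - 1)*(o + 2)*(o^3 + 4*o^2 + 4*o) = o*(o - 1)*(o + 2)*(o^2 + 4*o + 4) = o*(o - 1)*(o + 2)^2*(o + 2)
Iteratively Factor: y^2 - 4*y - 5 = (y + 1)*(y - 5)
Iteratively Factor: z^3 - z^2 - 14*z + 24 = (z - 2)*(z^2 + z - 12) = (z - 3)*(z - 2)*(z + 4)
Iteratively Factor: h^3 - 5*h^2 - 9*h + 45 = (h - 3)*(h^2 - 2*h - 15) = (h - 3)*(h + 3)*(h - 5)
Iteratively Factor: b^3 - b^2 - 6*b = (b - 3)*(b^2 + 2*b) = b*(b - 3)*(b + 2)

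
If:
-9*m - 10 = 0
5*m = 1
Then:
No Solution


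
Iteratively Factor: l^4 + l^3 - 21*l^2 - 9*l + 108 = (l + 4)*(l^3 - 3*l^2 - 9*l + 27) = (l - 3)*(l + 4)*(l^2 - 9) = (l - 3)^2*(l + 4)*(l + 3)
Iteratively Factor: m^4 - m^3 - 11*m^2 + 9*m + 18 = (m + 3)*(m^3 - 4*m^2 + m + 6) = (m + 1)*(m + 3)*(m^2 - 5*m + 6) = (m - 3)*(m + 1)*(m + 3)*(m - 2)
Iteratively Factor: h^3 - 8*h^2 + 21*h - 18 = (h - 3)*(h^2 - 5*h + 6) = (h - 3)^2*(h - 2)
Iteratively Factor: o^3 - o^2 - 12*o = (o)*(o^2 - o - 12) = o*(o - 4)*(o + 3)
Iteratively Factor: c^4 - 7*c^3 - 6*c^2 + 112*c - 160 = (c + 4)*(c^3 - 11*c^2 + 38*c - 40) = (c - 5)*(c + 4)*(c^2 - 6*c + 8) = (c - 5)*(c - 2)*(c + 4)*(c - 4)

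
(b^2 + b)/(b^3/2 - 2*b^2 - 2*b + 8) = 2*b*(b + 1)/(b^3 - 4*b^2 - 4*b + 16)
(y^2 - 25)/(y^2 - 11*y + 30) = (y + 5)/(y - 6)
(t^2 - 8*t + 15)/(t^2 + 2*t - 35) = (t - 3)/(t + 7)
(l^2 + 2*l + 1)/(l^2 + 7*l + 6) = (l + 1)/(l + 6)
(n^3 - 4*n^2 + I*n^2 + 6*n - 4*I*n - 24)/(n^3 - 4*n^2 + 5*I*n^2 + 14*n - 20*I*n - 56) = (n + 3*I)/(n + 7*I)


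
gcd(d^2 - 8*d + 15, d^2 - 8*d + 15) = d^2 - 8*d + 15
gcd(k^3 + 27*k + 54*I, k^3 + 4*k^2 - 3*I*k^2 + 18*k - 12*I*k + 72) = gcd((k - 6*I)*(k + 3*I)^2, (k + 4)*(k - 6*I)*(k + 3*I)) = k^2 - 3*I*k + 18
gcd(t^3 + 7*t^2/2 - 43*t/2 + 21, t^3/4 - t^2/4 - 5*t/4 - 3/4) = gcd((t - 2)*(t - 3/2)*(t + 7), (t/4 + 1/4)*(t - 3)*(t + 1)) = 1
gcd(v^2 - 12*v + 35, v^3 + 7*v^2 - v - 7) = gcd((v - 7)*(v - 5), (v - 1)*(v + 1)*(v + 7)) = 1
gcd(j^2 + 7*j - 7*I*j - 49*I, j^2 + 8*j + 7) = j + 7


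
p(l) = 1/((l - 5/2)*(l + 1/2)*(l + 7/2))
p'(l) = -1/((l - 5/2)*(l + 1/2)*(l + 7/2)^2) - 1/((l - 5/2)*(l + 1/2)^2*(l + 7/2)) - 1/((l - 5/2)^2*(l + 1/2)*(l + 7/2))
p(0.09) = -0.20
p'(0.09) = 0.31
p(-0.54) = 2.78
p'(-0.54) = 69.43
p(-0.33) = -0.66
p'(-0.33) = 3.83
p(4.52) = 0.01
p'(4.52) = -0.01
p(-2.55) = 0.10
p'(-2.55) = -0.04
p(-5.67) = -0.01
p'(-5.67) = -0.01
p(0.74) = -0.11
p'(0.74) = 0.05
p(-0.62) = 0.93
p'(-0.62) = 7.70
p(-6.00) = -0.00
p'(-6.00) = -0.00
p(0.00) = -0.23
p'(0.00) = 0.43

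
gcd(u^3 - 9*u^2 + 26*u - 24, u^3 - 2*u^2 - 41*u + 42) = 1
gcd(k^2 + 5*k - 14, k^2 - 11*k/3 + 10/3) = k - 2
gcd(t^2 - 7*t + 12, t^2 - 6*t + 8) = t - 4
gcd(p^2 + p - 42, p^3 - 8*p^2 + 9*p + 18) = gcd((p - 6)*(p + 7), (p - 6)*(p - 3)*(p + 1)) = p - 6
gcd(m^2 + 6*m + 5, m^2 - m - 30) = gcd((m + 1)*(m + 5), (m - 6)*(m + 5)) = m + 5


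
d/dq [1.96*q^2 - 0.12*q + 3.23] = 3.92*q - 0.12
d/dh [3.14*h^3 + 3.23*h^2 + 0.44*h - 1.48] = 9.42*h^2 + 6.46*h + 0.44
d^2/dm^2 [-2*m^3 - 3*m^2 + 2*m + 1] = -12*m - 6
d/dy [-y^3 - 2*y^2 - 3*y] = -3*y^2 - 4*y - 3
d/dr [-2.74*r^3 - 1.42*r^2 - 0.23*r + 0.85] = -8.22*r^2 - 2.84*r - 0.23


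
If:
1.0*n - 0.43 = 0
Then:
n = 0.43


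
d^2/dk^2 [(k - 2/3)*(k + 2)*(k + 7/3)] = 6*k + 22/3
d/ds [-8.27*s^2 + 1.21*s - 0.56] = 1.21 - 16.54*s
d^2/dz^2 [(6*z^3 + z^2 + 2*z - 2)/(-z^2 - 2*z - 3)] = 2*(-6*z^3 - 93*z^2 - 132*z + 5)/(z^6 + 6*z^5 + 21*z^4 + 44*z^3 + 63*z^2 + 54*z + 27)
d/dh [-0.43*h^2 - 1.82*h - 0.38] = -0.86*h - 1.82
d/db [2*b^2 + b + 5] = 4*b + 1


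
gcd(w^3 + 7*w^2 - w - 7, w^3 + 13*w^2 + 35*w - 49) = w^2 + 6*w - 7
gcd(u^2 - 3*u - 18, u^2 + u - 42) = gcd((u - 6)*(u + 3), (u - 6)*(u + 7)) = u - 6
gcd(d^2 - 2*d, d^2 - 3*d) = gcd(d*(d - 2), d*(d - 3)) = d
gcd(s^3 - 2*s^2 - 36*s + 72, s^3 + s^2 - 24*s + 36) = s^2 + 4*s - 12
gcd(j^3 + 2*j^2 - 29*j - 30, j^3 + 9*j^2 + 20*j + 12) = j^2 + 7*j + 6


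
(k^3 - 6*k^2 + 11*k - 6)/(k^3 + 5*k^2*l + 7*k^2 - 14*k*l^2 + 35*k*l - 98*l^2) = (k^3 - 6*k^2 + 11*k - 6)/(k^3 + 5*k^2*l + 7*k^2 - 14*k*l^2 + 35*k*l - 98*l^2)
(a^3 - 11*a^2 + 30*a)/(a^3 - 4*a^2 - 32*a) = (-a^2 + 11*a - 30)/(-a^2 + 4*a + 32)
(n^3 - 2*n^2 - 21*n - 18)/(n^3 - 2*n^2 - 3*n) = (n^2 - 3*n - 18)/(n*(n - 3))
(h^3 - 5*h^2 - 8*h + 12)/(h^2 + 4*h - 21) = (h^3 - 5*h^2 - 8*h + 12)/(h^2 + 4*h - 21)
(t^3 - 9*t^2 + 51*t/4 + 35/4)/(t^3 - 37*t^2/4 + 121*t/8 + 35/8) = 2*(2*t + 1)/(4*t + 1)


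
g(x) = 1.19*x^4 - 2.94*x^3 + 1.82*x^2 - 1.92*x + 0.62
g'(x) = 4.76*x^3 - 8.82*x^2 + 3.64*x - 1.92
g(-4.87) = 1062.07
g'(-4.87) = -778.62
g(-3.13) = 228.83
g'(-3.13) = -245.68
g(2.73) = 15.22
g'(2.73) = 39.13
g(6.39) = 1279.61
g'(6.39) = 903.17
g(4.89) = 371.40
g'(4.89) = 361.56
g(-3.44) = 315.08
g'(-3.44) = -312.58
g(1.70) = -1.89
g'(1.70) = 2.16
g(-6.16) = 2482.16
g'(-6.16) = -1471.65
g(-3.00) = 198.53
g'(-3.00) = -220.74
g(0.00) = 0.62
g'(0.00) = -1.92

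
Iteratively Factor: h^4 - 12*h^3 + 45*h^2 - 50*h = (h - 5)*(h^3 - 7*h^2 + 10*h) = (h - 5)^2*(h^2 - 2*h) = h*(h - 5)^2*(h - 2)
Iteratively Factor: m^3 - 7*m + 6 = (m + 3)*(m^2 - 3*m + 2) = (m - 2)*(m + 3)*(m - 1)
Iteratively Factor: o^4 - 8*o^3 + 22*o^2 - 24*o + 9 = (o - 3)*(o^3 - 5*o^2 + 7*o - 3) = (o - 3)^2*(o^2 - 2*o + 1) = (o - 3)^2*(o - 1)*(o - 1)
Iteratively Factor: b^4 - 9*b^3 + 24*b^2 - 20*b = (b - 2)*(b^3 - 7*b^2 + 10*b) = b*(b - 2)*(b^2 - 7*b + 10) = b*(b - 2)^2*(b - 5)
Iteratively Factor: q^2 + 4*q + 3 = (q + 3)*(q + 1)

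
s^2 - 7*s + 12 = (s - 4)*(s - 3)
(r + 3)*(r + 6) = r^2 + 9*r + 18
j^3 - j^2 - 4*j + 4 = (j - 2)*(j - 1)*(j + 2)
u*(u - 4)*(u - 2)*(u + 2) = u^4 - 4*u^3 - 4*u^2 + 16*u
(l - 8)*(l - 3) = l^2 - 11*l + 24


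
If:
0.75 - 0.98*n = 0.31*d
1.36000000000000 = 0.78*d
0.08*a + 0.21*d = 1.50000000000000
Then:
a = 14.17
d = 1.74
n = 0.21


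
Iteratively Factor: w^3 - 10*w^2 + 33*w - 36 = (w - 3)*(w^2 - 7*w + 12) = (w - 3)^2*(w - 4)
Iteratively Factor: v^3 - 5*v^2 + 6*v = (v)*(v^2 - 5*v + 6) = v*(v - 2)*(v - 3)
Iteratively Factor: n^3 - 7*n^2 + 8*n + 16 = (n - 4)*(n^2 - 3*n - 4) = (n - 4)^2*(n + 1)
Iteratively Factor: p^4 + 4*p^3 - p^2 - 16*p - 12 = (p - 2)*(p^3 + 6*p^2 + 11*p + 6) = (p - 2)*(p + 2)*(p^2 + 4*p + 3) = (p - 2)*(p + 1)*(p + 2)*(p + 3)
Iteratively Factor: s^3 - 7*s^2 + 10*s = (s - 2)*(s^2 - 5*s) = (s - 5)*(s - 2)*(s)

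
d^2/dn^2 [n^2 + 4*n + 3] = 2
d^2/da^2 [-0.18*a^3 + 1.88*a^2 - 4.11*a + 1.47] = 3.76 - 1.08*a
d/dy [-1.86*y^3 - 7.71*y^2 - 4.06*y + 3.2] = -5.58*y^2 - 15.42*y - 4.06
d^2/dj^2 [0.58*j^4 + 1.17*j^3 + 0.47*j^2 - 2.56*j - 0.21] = 6.96*j^2 + 7.02*j + 0.94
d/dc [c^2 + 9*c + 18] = 2*c + 9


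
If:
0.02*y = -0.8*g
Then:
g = -0.025*y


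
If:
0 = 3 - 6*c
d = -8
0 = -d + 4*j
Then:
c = 1/2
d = -8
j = -2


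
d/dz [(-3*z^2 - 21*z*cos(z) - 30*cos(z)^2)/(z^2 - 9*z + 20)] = 3*((2*z - 9)*(z^2 + 7*z*cos(z) + 10*cos(z)^2) + (z^2 - 9*z + 20)*(7*z*sin(z) - 2*z + 10*sin(2*z) - 7*cos(z)))/(z^2 - 9*z + 20)^2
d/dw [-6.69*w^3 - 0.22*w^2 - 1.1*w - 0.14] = -20.07*w^2 - 0.44*w - 1.1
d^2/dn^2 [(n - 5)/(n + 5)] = -20/(n + 5)^3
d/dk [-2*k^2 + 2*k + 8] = 2 - 4*k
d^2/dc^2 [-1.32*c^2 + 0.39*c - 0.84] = -2.64000000000000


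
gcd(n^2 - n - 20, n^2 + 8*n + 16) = n + 4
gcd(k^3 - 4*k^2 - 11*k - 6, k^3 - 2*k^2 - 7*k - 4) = k^2 + 2*k + 1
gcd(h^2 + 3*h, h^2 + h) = h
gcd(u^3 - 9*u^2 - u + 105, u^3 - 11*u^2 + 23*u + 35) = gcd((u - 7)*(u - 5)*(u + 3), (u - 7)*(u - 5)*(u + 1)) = u^2 - 12*u + 35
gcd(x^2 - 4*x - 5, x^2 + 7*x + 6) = x + 1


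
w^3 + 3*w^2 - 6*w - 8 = (w - 2)*(w + 1)*(w + 4)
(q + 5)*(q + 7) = q^2 + 12*q + 35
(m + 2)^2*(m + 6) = m^3 + 10*m^2 + 28*m + 24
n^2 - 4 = (n - 2)*(n + 2)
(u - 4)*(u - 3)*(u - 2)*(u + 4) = u^4 - 5*u^3 - 10*u^2 + 80*u - 96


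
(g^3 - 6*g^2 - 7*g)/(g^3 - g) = (g - 7)/(g - 1)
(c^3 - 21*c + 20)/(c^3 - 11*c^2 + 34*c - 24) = (c + 5)/(c - 6)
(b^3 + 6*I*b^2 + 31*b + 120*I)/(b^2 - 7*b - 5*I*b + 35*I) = (b^2 + 11*I*b - 24)/(b - 7)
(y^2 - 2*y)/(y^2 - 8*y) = (y - 2)/(y - 8)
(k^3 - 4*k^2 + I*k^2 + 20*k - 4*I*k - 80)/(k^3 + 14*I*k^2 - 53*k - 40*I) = (k^2 - 4*k*(1 + I) + 16*I)/(k^2 + 9*I*k - 8)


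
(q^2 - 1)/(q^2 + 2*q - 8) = (q^2 - 1)/(q^2 + 2*q - 8)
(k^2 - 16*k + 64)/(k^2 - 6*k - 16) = (k - 8)/(k + 2)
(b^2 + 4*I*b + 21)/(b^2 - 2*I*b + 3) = (b + 7*I)/(b + I)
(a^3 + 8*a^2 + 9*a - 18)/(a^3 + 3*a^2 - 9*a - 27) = (a^2 + 5*a - 6)/(a^2 - 9)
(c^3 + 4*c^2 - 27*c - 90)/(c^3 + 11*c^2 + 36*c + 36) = (c - 5)/(c + 2)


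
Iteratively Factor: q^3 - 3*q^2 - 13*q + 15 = (q + 3)*(q^2 - 6*q + 5) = (q - 1)*(q + 3)*(q - 5)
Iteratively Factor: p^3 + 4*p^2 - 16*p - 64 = (p + 4)*(p^2 - 16) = (p + 4)^2*(p - 4)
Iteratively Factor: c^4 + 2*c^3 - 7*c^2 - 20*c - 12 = (c + 2)*(c^3 - 7*c - 6) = (c + 1)*(c + 2)*(c^2 - c - 6) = (c - 3)*(c + 1)*(c + 2)*(c + 2)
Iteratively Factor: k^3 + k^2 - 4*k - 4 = (k + 2)*(k^2 - k - 2) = (k - 2)*(k + 2)*(k + 1)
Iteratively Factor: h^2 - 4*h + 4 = (h - 2)*(h - 2)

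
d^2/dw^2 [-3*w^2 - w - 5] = -6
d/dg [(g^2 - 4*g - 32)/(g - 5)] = (g^2 - 10*g + 52)/(g^2 - 10*g + 25)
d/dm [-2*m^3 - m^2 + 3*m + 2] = -6*m^2 - 2*m + 3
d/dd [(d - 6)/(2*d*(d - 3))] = (-d^2 + 12*d - 18)/(2*d^2*(d^2 - 6*d + 9))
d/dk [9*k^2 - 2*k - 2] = 18*k - 2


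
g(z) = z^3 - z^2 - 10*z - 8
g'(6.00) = 86.00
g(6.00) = 112.00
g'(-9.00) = 251.00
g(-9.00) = -728.00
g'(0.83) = -9.59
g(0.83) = -16.42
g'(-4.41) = 57.16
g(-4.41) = -69.11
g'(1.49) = -6.32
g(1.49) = -21.81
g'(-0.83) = -6.27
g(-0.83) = -0.96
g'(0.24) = -10.31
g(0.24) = -10.44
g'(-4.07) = 47.83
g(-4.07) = -51.28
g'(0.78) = -9.73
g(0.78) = -15.93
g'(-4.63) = 63.57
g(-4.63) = -82.39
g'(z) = 3*z^2 - 2*z - 10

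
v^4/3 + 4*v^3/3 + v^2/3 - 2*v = v*(v/3 + 1)*(v - 1)*(v + 2)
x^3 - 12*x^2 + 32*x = x*(x - 8)*(x - 4)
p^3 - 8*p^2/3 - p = p*(p - 3)*(p + 1/3)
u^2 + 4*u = u*(u + 4)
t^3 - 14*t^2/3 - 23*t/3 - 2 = (t - 6)*(t + 1/3)*(t + 1)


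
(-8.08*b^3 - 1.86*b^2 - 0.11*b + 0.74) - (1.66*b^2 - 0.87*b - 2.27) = -8.08*b^3 - 3.52*b^2 + 0.76*b + 3.01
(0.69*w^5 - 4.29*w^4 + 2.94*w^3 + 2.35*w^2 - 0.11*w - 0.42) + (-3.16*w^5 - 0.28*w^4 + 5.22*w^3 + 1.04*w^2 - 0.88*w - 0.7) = -2.47*w^5 - 4.57*w^4 + 8.16*w^3 + 3.39*w^2 - 0.99*w - 1.12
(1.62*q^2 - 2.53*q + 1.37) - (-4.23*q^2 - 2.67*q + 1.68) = 5.85*q^2 + 0.14*q - 0.31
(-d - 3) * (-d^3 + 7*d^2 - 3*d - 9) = d^4 - 4*d^3 - 18*d^2 + 18*d + 27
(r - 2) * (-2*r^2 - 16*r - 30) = -2*r^3 - 12*r^2 + 2*r + 60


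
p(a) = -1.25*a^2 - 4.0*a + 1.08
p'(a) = -2.5*a - 4.0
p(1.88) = -10.86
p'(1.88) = -8.70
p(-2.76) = 2.60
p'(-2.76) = 2.90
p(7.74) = -104.76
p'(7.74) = -23.35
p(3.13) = -23.69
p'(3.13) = -11.82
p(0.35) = -0.47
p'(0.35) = -4.88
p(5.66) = -61.60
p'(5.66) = -18.15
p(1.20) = -5.52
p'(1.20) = -7.00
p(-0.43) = 2.57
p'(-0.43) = -2.92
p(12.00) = -226.92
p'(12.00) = -34.00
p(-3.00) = 1.83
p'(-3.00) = 3.50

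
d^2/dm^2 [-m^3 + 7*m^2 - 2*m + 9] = 14 - 6*m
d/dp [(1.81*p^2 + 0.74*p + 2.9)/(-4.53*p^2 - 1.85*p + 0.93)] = (0.00370000000000026*p^2 + 29.6406*p + 6.0532)/(20.5209*p^4 + 16.761*p^3 - 5.0033*p^2 - 3.441*p + 0.8649)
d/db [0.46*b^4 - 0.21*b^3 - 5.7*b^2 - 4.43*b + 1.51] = 1.84*b^3 - 0.63*b^2 - 11.4*b - 4.43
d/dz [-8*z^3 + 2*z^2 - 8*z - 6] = -24*z^2 + 4*z - 8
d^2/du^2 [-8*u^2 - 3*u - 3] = -16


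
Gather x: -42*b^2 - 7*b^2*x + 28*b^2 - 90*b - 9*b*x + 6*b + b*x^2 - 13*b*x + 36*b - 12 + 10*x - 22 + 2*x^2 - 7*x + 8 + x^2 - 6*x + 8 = -14*b^2 - 48*b + x^2*(b + 3) + x*(-7*b^2 - 22*b - 3) - 18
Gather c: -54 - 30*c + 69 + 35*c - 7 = 5*c + 8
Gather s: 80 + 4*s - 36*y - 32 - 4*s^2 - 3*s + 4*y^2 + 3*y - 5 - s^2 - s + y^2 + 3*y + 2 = -5*s^2 + 5*y^2 - 30*y + 45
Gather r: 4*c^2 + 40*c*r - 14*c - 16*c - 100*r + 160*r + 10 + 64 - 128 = 4*c^2 - 30*c + r*(40*c + 60) - 54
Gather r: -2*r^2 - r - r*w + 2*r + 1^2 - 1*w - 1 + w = -2*r^2 + r*(1 - w)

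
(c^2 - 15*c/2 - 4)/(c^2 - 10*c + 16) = (c + 1/2)/(c - 2)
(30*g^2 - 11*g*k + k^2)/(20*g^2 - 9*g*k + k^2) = (6*g - k)/(4*g - k)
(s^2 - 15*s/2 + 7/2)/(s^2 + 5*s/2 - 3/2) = (s - 7)/(s + 3)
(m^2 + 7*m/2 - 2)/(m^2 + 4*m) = (m - 1/2)/m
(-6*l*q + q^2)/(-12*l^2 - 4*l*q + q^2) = q/(2*l + q)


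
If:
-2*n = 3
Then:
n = -3/2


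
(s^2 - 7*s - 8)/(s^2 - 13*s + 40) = (s + 1)/(s - 5)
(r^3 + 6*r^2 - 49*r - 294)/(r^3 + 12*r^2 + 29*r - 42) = (r - 7)/(r - 1)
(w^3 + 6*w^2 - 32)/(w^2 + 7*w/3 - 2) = 3*(w^3 + 6*w^2 - 32)/(3*w^2 + 7*w - 6)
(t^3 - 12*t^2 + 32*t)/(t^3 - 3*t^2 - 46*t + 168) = t*(t - 8)/(t^2 + t - 42)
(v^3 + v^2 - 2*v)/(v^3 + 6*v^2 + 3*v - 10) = v/(v + 5)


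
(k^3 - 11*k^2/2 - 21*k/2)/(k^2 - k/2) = (2*k^2 - 11*k - 21)/(2*k - 1)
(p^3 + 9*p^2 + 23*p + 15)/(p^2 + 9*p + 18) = (p^2 + 6*p + 5)/(p + 6)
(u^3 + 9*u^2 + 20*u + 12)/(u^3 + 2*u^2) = 1 + 7/u + 6/u^2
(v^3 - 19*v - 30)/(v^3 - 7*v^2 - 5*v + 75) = (v + 2)/(v - 5)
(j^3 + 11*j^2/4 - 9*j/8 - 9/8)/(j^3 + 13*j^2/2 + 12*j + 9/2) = (j - 3/4)/(j + 3)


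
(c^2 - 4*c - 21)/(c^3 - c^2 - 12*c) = (c - 7)/(c*(c - 4))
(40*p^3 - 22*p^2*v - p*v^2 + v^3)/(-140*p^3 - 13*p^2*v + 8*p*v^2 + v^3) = (-2*p + v)/(7*p + v)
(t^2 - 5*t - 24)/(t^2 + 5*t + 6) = (t - 8)/(t + 2)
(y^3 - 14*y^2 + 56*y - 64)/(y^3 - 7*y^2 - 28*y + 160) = (y - 2)/(y + 5)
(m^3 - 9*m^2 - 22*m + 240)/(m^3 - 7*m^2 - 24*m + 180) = (m - 8)/(m - 6)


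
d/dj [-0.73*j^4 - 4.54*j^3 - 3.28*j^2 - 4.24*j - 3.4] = -2.92*j^3 - 13.62*j^2 - 6.56*j - 4.24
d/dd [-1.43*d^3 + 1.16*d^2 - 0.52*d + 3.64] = -4.29*d^2 + 2.32*d - 0.52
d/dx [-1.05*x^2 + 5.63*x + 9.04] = 5.63 - 2.1*x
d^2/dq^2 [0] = 0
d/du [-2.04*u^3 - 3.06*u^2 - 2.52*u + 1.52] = -6.12*u^2 - 6.12*u - 2.52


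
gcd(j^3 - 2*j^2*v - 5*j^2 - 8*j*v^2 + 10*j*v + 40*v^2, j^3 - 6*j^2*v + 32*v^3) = -j^2 + 2*j*v + 8*v^2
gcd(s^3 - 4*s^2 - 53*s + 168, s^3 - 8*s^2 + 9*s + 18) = s - 3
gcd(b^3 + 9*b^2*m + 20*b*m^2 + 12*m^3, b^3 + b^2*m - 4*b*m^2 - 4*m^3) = b^2 + 3*b*m + 2*m^2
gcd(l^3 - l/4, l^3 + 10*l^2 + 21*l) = l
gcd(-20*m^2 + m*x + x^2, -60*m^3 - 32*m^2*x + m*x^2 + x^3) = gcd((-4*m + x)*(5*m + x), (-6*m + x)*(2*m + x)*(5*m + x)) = 5*m + x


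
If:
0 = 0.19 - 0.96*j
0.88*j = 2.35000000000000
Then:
No Solution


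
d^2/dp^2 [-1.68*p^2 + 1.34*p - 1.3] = -3.36000000000000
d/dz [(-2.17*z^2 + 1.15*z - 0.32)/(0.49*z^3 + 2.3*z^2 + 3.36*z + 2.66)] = (1.0633*z^4 - 1.127*z^3 - 9.4658*z^2 - 10.0724*z + 4.1342)/(0.2401*z^6 + 2.254*z^5 + 8.5828*z^4 + 18.0628*z^3 + 23.5256*z^2 + 17.8752*z + 7.0756)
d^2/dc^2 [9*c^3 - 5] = 54*c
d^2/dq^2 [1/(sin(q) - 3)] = (-3*sin(q) + cos(q)^2 + 1)/(sin(q) - 3)^3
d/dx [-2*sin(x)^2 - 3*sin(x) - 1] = -(4*sin(x) + 3)*cos(x)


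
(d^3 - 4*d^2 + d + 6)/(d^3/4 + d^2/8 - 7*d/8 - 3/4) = 8*(d - 3)/(2*d + 3)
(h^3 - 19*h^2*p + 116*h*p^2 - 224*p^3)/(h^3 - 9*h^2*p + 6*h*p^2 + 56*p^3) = (h - 8*p)/(h + 2*p)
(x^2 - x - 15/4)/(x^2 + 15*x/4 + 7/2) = (4*x^2 - 4*x - 15)/(4*x^2 + 15*x + 14)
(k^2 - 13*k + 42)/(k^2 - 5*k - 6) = (k - 7)/(k + 1)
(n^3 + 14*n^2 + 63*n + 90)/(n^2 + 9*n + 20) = (n^2 + 9*n + 18)/(n + 4)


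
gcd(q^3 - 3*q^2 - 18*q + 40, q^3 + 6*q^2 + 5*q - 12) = q + 4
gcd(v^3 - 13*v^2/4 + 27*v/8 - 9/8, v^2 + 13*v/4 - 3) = v - 3/4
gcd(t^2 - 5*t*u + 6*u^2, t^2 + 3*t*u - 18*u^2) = t - 3*u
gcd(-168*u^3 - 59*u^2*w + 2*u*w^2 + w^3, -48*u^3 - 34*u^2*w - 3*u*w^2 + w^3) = 24*u^2 + 5*u*w - w^2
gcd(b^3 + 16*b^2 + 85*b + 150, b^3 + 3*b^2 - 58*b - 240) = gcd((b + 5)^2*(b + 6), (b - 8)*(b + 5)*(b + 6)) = b^2 + 11*b + 30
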